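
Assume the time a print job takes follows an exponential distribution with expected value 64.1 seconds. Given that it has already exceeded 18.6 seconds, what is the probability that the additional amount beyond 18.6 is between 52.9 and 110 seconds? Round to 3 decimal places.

The rate is λ = 1/64.1 = 0.0156006 per second.
Memoryless: the residual past 18.6 is again Exp(λ).
P(52.9 < residual < 110) = e^(−λ·52.9) − e^(−λ·110) = 0.43812 − 0.17977 ≈ 0.258.

0.258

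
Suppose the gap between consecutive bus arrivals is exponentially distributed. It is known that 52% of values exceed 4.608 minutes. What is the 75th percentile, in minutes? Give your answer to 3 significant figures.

e^(−λ·4.608) = 0.52 ⇒ λ = −ln(0.52)/4.608 = 0.141911.
75th percentile: 1 − e^(−λt) = 0.75, t = −ln(0.25)/λ = 9.76875 minutes.

9.77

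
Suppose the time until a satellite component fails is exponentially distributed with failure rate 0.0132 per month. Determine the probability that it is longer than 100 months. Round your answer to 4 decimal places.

P(X > 100) = e^(−λ·100) = e^(−1.32) ≈ 0.2671.

0.2671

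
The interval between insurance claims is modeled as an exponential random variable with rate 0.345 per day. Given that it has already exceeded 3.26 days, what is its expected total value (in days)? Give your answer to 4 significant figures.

6.159

By memorylessness, E[X | X > 3.26] = 3.26 + 1/λ = 3.26 + 2.89855 = 6.15855 days.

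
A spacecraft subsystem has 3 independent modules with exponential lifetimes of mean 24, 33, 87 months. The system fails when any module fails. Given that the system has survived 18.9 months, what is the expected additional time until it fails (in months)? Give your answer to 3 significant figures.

12.0

First-failure rate Σλ = 1/24 + 1/33 + 1/87 = 0.0834639.
By memorylessness the expected residual is 1/Σλ = 11.9812 months, regardless of the 18.9 already elapsed.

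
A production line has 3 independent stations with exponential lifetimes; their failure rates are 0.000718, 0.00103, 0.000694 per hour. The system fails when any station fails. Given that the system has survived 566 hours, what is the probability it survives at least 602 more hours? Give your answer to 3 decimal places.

0.230

Time to first failure ~ Exp(Σλ) with Σλ = 0.002442.
By memorylessness, P(T > 566+602 | T > 566) = P(T > 602) = e^(−0.002442·602) ≈ 0.230.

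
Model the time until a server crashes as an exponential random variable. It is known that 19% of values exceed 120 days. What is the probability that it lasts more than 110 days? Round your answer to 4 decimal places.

e^(−λ·120) = 0.19 ⇒ λ = −ln(0.19)/120 = 0.0138394.
P(X > 110) = e^(−0.0138394·110) = e^(−1.5223) ≈ 0.2182.

0.2182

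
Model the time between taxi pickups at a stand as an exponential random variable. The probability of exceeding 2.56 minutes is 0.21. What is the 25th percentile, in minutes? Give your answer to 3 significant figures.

e^(−λ·2.56) = 0.21 ⇒ λ = −ln(0.21)/2.56 = 0.609628.
25th percentile: 1 − e^(−λt) = 0.25, t = −ln(0.75)/λ = 0.471898 minutes.

0.472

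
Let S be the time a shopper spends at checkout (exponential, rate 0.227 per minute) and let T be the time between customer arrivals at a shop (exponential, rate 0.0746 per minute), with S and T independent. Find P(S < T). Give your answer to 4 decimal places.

0.7527

λ_1 = 0.227, λ_2 = 0.0746.
For independent exponentials, P(S < T) = λ_1/(λ_1+λ_2) = 0.227/0.3016 ≈ 0.7527.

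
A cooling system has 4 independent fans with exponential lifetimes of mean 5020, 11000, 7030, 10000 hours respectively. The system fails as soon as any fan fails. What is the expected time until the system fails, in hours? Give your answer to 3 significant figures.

1880

The first failure time is exponential with rate Σλ_i = 1/5020 + 1/11000 + 1/7030 + 1/10000 = 0.00053236 per hour.
E[min] = 1/Σλ = 1/0.00053236 = 1878.43 hours.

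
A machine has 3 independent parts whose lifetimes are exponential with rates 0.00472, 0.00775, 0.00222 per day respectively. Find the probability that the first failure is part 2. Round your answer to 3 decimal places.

0.528

The time to first failure is exponential with rate Σλ = 0.00472 + 0.00775 + 0.00222 = 0.01469.
P(part 2 first) = λ_2/Σλ = 0.00775/0.01469 ≈ 0.528.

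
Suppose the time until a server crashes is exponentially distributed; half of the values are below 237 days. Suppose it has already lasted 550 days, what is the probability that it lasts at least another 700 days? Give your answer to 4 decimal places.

0.1291

For an exponential, median = ln(2)/λ, so λ = ln 2 / 237 = 0.00292467 per day.
By the memoryless property, P(X > 550+700 | X > 550) = P(X > 700).
P(X > 700) = e^(−2.0473) ≈ 0.1291.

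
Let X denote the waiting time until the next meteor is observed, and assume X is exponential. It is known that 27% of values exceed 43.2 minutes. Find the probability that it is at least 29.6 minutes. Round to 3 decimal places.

0.408

e^(−λ·43.2) = 0.27 ⇒ λ = −ln(0.27)/43.2 = 0.0303086.
P(X > 29.6) = e^(−0.0303086·29.6) = e^(−0.89714) ≈ 0.408.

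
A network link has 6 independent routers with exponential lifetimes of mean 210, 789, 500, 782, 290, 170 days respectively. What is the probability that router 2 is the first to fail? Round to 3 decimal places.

Rates: λ_i = 1/mean_i → 0.0047619, 0.00126743, 0.002, 0.00127877, 0.00344828, 0.00588235; Σλ = 0.0186387.
P(router 2 first) = λ_2/Σλ = 0.00126743/0.0186387 ≈ 0.068.

0.068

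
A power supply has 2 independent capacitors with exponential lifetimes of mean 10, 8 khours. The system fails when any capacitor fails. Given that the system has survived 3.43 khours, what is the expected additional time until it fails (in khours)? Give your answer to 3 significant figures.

First-failure rate Σλ = 1/10 + 1/8 = 0.225.
By memorylessness the expected residual is 1/Σλ = 4.44444 khours, regardless of the 3.43 already elapsed.

4.44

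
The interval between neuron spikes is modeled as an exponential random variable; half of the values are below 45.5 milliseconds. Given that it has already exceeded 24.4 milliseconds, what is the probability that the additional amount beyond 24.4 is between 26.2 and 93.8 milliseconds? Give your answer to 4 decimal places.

For an exponential, median = ln(2)/λ, so λ = ln 2 / 45.5 = 0.015234 per millisecond.
Memoryless: the residual past 24.4 is again Exp(λ).
P(26.2 < residual < 93.8) = e^(−λ·26.2) − e^(−λ·93.8) = 0.67090 − 0.23956 ≈ 0.4313.

0.4313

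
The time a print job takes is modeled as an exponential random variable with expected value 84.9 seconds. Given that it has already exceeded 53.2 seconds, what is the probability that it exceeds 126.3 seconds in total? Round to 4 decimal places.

The rate is λ = 1/84.9 = 0.0117786 per second.
By the memoryless property, P(X > 53.2+73.1 | X > 53.2) = P(X > 73.1).
P(X > 73.1) = e^(−0.86101) ≈ 0.4227.

0.4227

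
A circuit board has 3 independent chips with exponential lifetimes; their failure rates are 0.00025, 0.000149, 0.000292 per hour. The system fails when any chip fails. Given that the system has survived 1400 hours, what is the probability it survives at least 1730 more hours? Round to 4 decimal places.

Time to first failure ~ Exp(Σλ) with Σλ = 0.000691.
By memorylessness, P(T > 1400+1730 | T > 1400) = P(T > 1730) = e^(−0.000691·1730) ≈ 0.3026.

0.3026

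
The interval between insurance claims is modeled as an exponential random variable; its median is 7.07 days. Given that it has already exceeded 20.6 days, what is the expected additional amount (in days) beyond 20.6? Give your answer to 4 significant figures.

10.20

For an exponential, median = ln(2)/λ, so λ = ln 2 / 7.07 = 0.0980406 per day.
By memorylessness, the remaining amount past any threshold is again Exp(λ) with mean 1/λ = 10.1999 days.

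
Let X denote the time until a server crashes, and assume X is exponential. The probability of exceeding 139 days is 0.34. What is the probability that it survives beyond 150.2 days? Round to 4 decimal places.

0.3117

e^(−λ·139) = 0.34 ⇒ λ = −ln(0.34)/139 = 0.00776122.
P(X > 150.2) = e^(−0.00776122·150.2) = e^(−1.1657) ≈ 0.3117.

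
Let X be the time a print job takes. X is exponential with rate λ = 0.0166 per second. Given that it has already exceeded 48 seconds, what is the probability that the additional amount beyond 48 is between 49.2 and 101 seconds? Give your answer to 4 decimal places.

0.2549

Memoryless: the residual past 48 is again Exp(λ).
P(49.2 < residual < 101) = e^(−λ·49.2) − e^(−λ·101) = 0.44188 − 0.18701 ≈ 0.2549.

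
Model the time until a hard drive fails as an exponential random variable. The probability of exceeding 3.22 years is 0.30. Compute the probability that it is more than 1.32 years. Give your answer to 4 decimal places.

0.6105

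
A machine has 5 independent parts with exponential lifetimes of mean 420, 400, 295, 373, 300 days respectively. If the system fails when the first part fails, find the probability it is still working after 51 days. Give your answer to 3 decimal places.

0.483

The first failure time is exponential with rate Σλ_i = 1/420 + 1/400 + 1/295 + 1/373 + 1/300 = 0.0142851 per day.
P(min > 51) = e^(−0.0142851·51) = e^(−0.72854) ≈ 0.483.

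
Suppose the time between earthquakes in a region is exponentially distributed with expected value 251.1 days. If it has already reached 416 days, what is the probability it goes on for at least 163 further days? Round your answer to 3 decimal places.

The rate is λ = 1/251.1 = 0.00398248 per day.
P(X > s+t | X > s) = e^(−λ(s+t))/e^(−λs) = e^(−λt), independent of s = 416.
P(X > 163) = e^(−0.64914) ≈ 0.522.

0.522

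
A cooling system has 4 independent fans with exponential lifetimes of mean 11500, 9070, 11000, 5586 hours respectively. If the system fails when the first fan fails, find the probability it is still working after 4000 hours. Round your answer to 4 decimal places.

The first failure time is exponential with rate Σλ_i = 1/11500 + 1/9070 + 1/11000 + 1/5586 = 0.000467138 per hour.
P(min > 4000) = e^(−0.000467138·4000) = e^(−1.8686) ≈ 0.1543.

0.1543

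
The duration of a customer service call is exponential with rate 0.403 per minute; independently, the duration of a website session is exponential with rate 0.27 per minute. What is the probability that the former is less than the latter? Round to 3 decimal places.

0.599

λ_1 = 0.403, λ_2 = 0.27.
For independent exponentials, P(the former < the latter) = λ_1/(λ_1+λ_2) = 0.403/0.673 ≈ 0.599.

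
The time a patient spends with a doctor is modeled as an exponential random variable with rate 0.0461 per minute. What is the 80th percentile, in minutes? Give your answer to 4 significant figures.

Set 1 − e^(−λt) = 0.8, so t = −ln(0.2)/λ = 1.6094/0.0461 ≈ 34.9119 minutes.

34.91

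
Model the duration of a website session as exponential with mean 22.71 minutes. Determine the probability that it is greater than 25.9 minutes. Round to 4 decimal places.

0.3197

The rate is λ = 1/22.71 = 0.0440335 per minute.
P(X > 25.9) = e^(−λ·25.9) = e^(−1.1405) ≈ 0.3197.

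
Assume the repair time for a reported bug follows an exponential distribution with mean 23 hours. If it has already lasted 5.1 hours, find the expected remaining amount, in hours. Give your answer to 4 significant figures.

23.00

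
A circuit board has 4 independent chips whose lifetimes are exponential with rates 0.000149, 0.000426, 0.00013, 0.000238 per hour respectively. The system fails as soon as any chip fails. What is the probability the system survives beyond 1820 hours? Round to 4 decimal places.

0.1797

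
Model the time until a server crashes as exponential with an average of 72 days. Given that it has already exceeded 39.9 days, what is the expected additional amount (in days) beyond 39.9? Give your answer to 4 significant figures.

72.00

The rate is λ = 1/72 = 0.0138889 per day.
By memorylessness, the remaining amount past any threshold is again Exp(λ) with mean 1/λ = 72 days.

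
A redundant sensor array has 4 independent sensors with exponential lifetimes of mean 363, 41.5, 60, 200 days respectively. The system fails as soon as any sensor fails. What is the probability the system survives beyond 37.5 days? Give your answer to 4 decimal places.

The first failure time is exponential with rate Σλ_i = 1/363 + 1/41.5 + 1/60 + 1/200 = 0.0485179 per day.
P(min > 37.5) = e^(−0.0485179·37.5) = e^(−1.8194) ≈ 0.1621.

0.1621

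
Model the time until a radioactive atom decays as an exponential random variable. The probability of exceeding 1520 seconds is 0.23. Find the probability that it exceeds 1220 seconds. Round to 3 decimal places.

0.307

e^(−λ·1520) = 0.23 ⇒ λ = −ln(0.23)/1520 = 0.000966892.
P(X > 1220) = e^(−0.000966892·1220) = e^(−1.1796) ≈ 0.307.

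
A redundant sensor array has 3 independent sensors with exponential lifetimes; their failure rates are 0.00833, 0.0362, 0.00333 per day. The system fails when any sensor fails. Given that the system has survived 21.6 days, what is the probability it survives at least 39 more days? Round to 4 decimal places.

0.1547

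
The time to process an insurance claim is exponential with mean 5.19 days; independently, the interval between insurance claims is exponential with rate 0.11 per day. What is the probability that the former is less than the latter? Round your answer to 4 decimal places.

λ_1 = 1/5.19 = 0.192678, λ_2 = 0.11.
For independent exponentials, P(the former < the latter) = λ_1/(λ_1+λ_2) = 0.192678/0.302678 ≈ 0.6366.

0.6366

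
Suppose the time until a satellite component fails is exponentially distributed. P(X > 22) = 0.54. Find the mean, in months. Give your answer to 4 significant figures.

e^(−λ·22) = 0.54 ⇒ λ = −ln(0.54)/22 = 0.0280085.
Mean = 1/λ = 35.7035 months.

35.70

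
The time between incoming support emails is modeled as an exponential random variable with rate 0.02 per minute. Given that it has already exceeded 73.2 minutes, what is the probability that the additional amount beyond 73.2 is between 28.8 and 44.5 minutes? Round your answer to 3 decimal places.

Memoryless: the residual past 73.2 is again Exp(λ).
P(28.8 < residual < 44.5) = e^(−λ·28.8) − e^(−λ·44.5) = 0.56214 − 0.41066 ≈ 0.151.

0.151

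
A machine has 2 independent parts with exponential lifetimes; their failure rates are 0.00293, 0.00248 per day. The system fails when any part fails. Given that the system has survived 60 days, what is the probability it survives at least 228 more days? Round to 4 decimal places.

Time to first failure ~ Exp(Σλ) with Σλ = 0.00541.
By memorylessness, P(T > 60+228 | T > 60) = P(T > 228) = e^(−0.00541·228) ≈ 0.2913.

0.2913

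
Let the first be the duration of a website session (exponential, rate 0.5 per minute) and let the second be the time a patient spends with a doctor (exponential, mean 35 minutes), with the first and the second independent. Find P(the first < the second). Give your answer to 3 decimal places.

0.946

λ_1 = 0.5, λ_2 = 1/35 = 0.0285714.
For independent exponentials, P(the first < the second) = λ_1/(λ_1+λ_2) = 0.5/0.528571 ≈ 0.946.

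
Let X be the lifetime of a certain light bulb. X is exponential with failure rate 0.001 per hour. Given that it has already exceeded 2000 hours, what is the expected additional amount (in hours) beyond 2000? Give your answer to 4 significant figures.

By memorylessness, the remaining amount past any threshold is again Exp(λ) with mean 1/λ = 1000 hours.

1000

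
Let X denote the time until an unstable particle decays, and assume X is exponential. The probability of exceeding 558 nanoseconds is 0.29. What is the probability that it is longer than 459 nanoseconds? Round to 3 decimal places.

0.361

e^(−λ·558) = 0.29 ⇒ λ = −ln(0.29)/558 = 0.00221841.
P(X > 459) = e^(−0.00221841·459) = e^(−1.0183) ≈ 0.361.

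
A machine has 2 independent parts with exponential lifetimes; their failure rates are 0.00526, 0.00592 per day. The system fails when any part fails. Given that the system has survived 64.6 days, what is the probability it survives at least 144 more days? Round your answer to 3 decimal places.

0.200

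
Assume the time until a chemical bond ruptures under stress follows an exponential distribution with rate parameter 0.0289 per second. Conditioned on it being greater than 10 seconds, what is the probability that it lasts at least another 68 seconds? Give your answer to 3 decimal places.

0.140

The exponential is memoryless, so the remaining time is again Exp(λ): the condition X > 10 is irrelevant.
P(X > 68) = e^(−1.9652) ≈ 0.140.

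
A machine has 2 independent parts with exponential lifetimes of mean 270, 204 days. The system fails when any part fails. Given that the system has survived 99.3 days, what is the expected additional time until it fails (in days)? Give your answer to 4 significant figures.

116.2

First-failure rate Σλ = 1/270 + 1/204 = 0.00860566.
By memorylessness the expected residual is 1/Σλ = 116.203 days, regardless of the 99.3 already elapsed.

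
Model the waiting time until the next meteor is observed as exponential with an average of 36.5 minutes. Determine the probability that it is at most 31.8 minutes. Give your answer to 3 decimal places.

0.582

The rate is λ = 1/36.5 = 0.0273973 per minute.
P(X ≤ 31.8) = 1 − e^(−λ·31.8) = 1 − e^(−0.87123) ≈ 0.582.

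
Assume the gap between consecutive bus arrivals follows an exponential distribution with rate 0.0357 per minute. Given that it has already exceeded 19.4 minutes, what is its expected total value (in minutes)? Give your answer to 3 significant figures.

47.4

By memorylessness, E[X | X > 19.4] = 19.4 + 1/λ = 19.4 + 28.0112 = 47.4112 minutes.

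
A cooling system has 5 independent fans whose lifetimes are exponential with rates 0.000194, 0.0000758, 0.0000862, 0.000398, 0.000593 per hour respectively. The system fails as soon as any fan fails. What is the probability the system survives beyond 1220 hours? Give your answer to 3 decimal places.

The time to first failure is exponential with rate Σλ = 0.000194 + 0.0000758 + 0.0000862 + 0.000398 + 0.000593 = 0.001347.
P(min > 1220) = e^(−0.001347·1220) = e^(−1.6433) ≈ 0.193.

0.193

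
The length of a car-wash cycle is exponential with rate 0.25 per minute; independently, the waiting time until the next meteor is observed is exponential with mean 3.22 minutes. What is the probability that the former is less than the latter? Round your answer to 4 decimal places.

0.4460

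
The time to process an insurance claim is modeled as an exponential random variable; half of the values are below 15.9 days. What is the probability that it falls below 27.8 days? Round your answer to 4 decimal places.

For an exponential, median = ln(2)/λ, so λ = ln 2 / 15.9 = 0.0435942 per day.
P(X ≤ 27.8) = 1 − e^(−λ·27.8) = 1 − e^(−1.2119) ≈ 0.7024.

0.7024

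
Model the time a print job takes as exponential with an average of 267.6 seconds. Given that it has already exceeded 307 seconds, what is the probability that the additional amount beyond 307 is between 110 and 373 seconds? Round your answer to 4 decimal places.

0.4148

The rate is λ = 1/267.6 = 0.00373692 per second.
Memoryless: the residual past 307 is again Exp(λ).
P(110 < residual < 373) = e^(−λ·110) − e^(−λ·373) = 0.66295 − 0.24811 ≈ 0.4148.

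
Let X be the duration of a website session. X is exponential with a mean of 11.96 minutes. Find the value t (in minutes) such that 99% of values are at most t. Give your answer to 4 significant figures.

55.08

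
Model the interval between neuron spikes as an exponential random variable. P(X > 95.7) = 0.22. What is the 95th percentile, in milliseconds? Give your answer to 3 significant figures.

189

e^(−λ·95.7) = 0.22 ⇒ λ = −ln(0.22)/95.7 = 0.0158216.
95th percentile: 1 − e^(−λt) = 0.95, t = −ln(0.05)/λ = 189.344 milliseconds.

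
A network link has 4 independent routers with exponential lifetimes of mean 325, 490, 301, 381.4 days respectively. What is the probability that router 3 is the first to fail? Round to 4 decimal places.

0.3003

Rates: λ_i = 1/mean_i → 0.00307692, 0.00204082, 0.00332226, 0.00262192; Σλ = 0.0110619.
P(router 3 first) = λ_3/Σλ = 0.00332226/0.0110619 ≈ 0.3003.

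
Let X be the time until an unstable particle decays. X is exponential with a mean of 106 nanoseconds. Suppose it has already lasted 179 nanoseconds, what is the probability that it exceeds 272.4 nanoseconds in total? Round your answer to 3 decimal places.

The rate is λ = 1/106 = 0.00943396 per nanosecond.
P(X > s+t | X > s) = e^(−λ(s+t))/e^(−λs) = e^(−λt), independent of s = 179.
P(X > 93.4) = e^(−0.88113) ≈ 0.414.

0.414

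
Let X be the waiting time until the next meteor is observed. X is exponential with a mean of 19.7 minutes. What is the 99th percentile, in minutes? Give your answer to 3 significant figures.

The rate is λ = 1/19.7 = 0.0507614 per minute.
Set 1 − e^(−λt) = 0.99, so t = −ln(0.01)/λ = 4.6052/0.0507614 ≈ 90.7219 minutes.

90.7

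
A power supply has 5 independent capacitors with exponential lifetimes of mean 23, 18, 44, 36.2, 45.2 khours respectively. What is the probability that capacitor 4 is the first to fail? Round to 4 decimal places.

0.1611

Rates: λ_i = 1/mean_i → 0.0434783, 0.0555556, 0.0227273, 0.0276243, 0.0221239; Σλ = 0.171509.
P(capacitor 4 first) = λ_4/Σλ = 0.0276243/0.171509 ≈ 0.1611.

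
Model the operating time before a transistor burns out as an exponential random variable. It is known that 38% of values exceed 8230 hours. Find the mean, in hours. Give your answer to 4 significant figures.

8506

e^(−λ·8230) = 0.38 ⇒ λ = −ln(0.38)/8230 = 0.000117568.
Mean = 1/λ = 8505.72 hours.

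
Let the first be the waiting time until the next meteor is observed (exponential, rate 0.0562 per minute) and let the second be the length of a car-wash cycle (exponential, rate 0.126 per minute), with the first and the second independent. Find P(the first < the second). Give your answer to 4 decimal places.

0.3085

λ_1 = 0.0562, λ_2 = 0.126.
For independent exponentials, P(the first < the second) = λ_1/(λ_1+λ_2) = 0.0562/0.1822 ≈ 0.3085.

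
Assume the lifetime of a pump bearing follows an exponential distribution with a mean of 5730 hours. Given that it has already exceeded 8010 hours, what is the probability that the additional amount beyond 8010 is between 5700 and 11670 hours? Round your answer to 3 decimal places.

0.239

The rate is λ = 1/5730 = 0.00017452 per hour.
Memoryless: the residual past 8010 is again Exp(λ).
P(5700 < residual < 11670) = e^(−λ·5700) − e^(−λ·11670) = 0.36981 − 0.13047 ≈ 0.239.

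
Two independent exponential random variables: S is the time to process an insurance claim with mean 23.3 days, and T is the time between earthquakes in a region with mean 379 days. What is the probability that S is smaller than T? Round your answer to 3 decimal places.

λ_1 = 1/23.3 = 0.0429185, λ_2 = 1/379 = 0.00263852.
For independent exponentials, P(S < T) = λ_1/(λ_1+λ_2) = 0.0429185/0.045557 ≈ 0.942.

0.942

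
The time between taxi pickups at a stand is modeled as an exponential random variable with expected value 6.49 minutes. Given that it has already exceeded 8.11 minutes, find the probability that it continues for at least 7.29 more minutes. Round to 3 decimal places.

The rate is λ = 1/6.49 = 0.154083 per minute.
By the memoryless property, P(X > 8.11+7.29 | X > 8.11) = P(X > 7.29).
P(X > 7.29) = e^(−1.1233) ≈ 0.325.

0.325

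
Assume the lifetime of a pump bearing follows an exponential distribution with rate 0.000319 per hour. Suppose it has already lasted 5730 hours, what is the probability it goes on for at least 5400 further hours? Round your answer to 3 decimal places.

0.179

By the memoryless property, P(X > 5730+5400 | X > 5730) = P(X > 5400).
P(X > 5400) = e^(−1.7226) ≈ 0.179.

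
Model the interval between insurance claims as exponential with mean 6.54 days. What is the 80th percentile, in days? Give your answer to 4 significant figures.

The rate is λ = 1/6.54 = 0.152905 per day.
Set 1 − e^(−λt) = 0.8, so t = −ln(0.2)/λ = 1.6094/0.152905 ≈ 10.5257 days.

10.53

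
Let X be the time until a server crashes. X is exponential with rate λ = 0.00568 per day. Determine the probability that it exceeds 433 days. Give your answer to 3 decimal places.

0.085

P(X > 433) = e^(−λ·433) = e^(−2.4594) ≈ 0.085.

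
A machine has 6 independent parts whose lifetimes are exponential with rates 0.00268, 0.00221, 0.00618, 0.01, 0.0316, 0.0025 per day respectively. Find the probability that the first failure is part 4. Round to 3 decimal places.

The time to first failure is exponential with rate Σλ = 0.00268 + 0.00221 + 0.00618 + 0.01 + 0.0316 + 0.0025 = 0.05517.
P(part 4 first) = λ_4/Σλ = 0.01/0.05517 ≈ 0.181.

0.181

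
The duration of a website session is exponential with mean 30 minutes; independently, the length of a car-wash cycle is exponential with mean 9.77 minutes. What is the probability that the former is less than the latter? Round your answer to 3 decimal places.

0.246

λ_1 = 1/30 = 0.0333333, λ_2 = 1/9.77 = 0.102354.
For independent exponentials, P(the former < the latter) = λ_1/(λ_1+λ_2) = 0.0333333/0.135687 ≈ 0.246.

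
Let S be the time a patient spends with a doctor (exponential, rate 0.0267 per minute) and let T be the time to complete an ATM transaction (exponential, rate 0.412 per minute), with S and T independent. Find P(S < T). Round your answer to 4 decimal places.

λ_1 = 0.0267, λ_2 = 0.412.
For independent exponentials, P(S < T) = λ_1/(λ_1+λ_2) = 0.0267/0.4387 ≈ 0.0609.

0.0609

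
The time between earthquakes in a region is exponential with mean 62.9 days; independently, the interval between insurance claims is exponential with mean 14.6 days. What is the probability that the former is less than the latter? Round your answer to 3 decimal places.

λ_1 = 1/62.9 = 0.0158983, λ_2 = 1/14.6 = 0.0684932.
For independent exponentials, P(the former < the latter) = λ_1/(λ_1+λ_2) = 0.0158983/0.0843914 ≈ 0.188.

0.188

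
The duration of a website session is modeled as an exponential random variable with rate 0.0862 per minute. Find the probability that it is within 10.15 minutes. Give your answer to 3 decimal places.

0.583

P(X ≤ 10.15) = 1 − e^(−λ·10.15) = 1 − e^(−0.87493) ≈ 0.583.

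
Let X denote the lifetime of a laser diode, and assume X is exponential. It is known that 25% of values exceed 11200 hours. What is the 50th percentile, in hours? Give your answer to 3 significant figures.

e^(−λ·11200) = 0.25 ⇒ λ = −ln(0.25)/11200 = 0.000123776.
50th percentile: 1 − e^(−λt) = 0.5, t = −ln(0.5)/λ = 5600 hours.

5600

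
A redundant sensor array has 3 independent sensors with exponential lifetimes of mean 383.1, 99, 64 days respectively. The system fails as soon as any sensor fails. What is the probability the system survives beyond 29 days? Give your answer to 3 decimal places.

The first failure time is exponential with rate Σλ_i = 1/383.1 + 1/99 + 1/64 = 0.0283363 per day.
P(min > 29) = e^(−0.0283363·29) = e^(−0.82175) ≈ 0.440.

0.440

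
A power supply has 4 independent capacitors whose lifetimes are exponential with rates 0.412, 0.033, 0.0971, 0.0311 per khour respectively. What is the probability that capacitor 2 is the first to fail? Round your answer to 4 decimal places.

The time to first failure is exponential with rate Σλ = 0.412 + 0.033 + 0.0971 + 0.0311 = 0.5732.
P(capacitor 2 first) = λ_2/Σλ = 0.033/0.5732 ≈ 0.0576.

0.0576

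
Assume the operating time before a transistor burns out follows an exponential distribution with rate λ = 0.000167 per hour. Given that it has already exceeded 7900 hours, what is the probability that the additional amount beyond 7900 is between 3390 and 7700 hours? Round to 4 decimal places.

Memoryless: the residual past 7900 is again Exp(λ).
P(3390 < residual < 7700) = e^(−λ·3390) − e^(−λ·7700) = 0.56772 − 0.27640 ≈ 0.2913.

0.2913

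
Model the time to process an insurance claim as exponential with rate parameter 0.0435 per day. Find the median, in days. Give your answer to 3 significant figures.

Set 1 − e^(−λt) = 0.5, so t = −ln(0.5)/λ = 0.69315/0.0435 ≈ 15.9344 days.

15.9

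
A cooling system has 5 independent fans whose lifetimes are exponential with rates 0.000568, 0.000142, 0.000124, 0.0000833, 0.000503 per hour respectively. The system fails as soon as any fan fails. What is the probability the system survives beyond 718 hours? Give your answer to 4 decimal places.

The time to first failure is exponential with rate Σλ = 0.000568 + 0.000142 + 0.000124 + 0.0000833 + 0.000503 = 0.0014203.
P(min > 718) = e^(−0.0014203·718) = e^(−1.0198) ≈ 0.3607.

0.3607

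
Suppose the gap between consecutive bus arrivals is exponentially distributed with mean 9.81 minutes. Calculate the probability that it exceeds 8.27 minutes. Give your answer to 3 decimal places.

The rate is λ = 1/9.81 = 0.101937 per minute.
P(X > 8.27) = e^(−λ·8.27) = e^(−0.84302) ≈ 0.430.

0.430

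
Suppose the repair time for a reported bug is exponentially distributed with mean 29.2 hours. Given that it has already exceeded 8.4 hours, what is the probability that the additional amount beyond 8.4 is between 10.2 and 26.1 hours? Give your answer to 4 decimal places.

The rate is λ = 1/29.2 = 0.0342466 per hour.
Memoryless: the residual past 8.4 is again Exp(λ).
P(10.2 < residual < 26.1) = e^(−λ·10.2) − e^(−λ·26.1) = 0.70517 − 0.40908 ≈ 0.2961.

0.2961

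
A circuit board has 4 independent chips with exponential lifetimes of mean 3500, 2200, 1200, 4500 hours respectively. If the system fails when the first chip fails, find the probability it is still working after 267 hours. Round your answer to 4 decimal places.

The first failure time is exponential with rate Σλ_i = 1/3500 + 1/2200 + 1/1200 + 1/4500 = 0.00179582 per hour.
P(min > 267) = e^(−0.00179582·267) = e^(−0.47948) ≈ 0.6191.

0.6191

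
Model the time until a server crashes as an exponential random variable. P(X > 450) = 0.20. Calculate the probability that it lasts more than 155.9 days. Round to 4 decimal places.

0.5726

e^(−λ·450) = 0.20 ⇒ λ = −ln(0.20)/450 = 0.00357653.
P(X > 155.9) = e^(−0.00357653·155.9) = e^(−0.55758) ≈ 0.5726.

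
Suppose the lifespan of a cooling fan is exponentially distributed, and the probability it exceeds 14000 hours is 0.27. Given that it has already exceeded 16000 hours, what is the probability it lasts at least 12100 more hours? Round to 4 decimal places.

From e^(−λ·14000) = 0.27, λ = −ln(0.27)/14000 = 0.0000935238.
Memoryless: P(X > 16000+12100 | X > 16000) = P(X > 12100) = e^(−0.0000935238·12100) ≈ 0.3225.

0.3225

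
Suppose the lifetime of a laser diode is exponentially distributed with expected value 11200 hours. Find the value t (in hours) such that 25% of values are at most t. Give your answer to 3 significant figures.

3220

The rate is λ = 1/11200 = 0.0000892857 per hour.
Set 1 − e^(−λt) = 0.25, so t = −ln(0.75)/λ = 0.28768/0.0000892857 ≈ 3222.04 hours.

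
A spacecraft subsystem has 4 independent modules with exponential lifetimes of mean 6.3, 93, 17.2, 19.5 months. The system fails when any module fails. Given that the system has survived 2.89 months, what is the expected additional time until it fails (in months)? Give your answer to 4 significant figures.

First-failure rate Σλ = 1/6.3 + 1/93 + 1/17.2 + 1/19.5 = 0.278904.
By memorylessness the expected residual is 1/Σλ = 3.58546 months, regardless of the 2.89 already elapsed.

3.585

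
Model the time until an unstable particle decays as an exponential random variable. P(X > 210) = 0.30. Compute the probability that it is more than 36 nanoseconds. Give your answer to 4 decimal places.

0.8135

e^(−λ·210) = 0.30 ⇒ λ = −ln(0.30)/210 = 0.0057332.
P(X > 36) = e^(−0.0057332·36) = e^(−0.2064) ≈ 0.8135.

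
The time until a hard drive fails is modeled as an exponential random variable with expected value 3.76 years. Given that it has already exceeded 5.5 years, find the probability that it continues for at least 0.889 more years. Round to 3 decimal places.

The rate is λ = 1/3.76 = 0.265957 per year.
By the memoryless property, P(X > 5.5+0.889 | X > 5.5) = P(X > 0.889).
P(X > 0.889) = e^(−0.23644) ≈ 0.789.

0.789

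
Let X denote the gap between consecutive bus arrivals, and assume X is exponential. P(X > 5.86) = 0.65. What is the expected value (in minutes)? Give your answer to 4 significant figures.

e^(−λ·5.86) = 0.65 ⇒ λ = −ln(0.65)/5.86 = 0.0735124.
Mean = 1/λ = 13.6031 minutes.

13.60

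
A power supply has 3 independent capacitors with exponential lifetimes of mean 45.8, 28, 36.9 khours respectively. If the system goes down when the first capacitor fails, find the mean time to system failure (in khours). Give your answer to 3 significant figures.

The first failure time is exponential with rate Σλ_i = 1/45.8 + 1/28 + 1/36.9 = 0.0846486 per khour.
E[min] = 1/Σλ = 1/0.0846486 = 11.8135 khours.

11.8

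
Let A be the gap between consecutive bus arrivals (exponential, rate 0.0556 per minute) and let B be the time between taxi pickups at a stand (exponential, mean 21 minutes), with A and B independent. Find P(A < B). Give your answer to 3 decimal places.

λ_1 = 0.0556, λ_2 = 1/21 = 0.047619.
For independent exponentials, P(A < B) = λ_1/(λ_1+λ_2) = 0.0556/0.103219 ≈ 0.539.

0.539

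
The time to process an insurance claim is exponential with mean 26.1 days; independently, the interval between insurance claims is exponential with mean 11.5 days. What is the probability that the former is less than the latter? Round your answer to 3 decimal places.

λ_1 = 1/26.1 = 0.0383142, λ_2 = 1/11.5 = 0.0869565.
For independent exponentials, P(the former < the latter) = λ_1/(λ_1+λ_2) = 0.0383142/0.125271 ≈ 0.306.

0.306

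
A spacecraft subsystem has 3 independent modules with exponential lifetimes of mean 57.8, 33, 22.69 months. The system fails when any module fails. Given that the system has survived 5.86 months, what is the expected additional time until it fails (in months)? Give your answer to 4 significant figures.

First-failure rate Σλ = 1/57.8 + 1/33 + 1/22.69 = 0.0916763.
By memorylessness the expected residual is 1/Σλ = 10.9079 months, regardless of the 5.86 already elapsed.

10.91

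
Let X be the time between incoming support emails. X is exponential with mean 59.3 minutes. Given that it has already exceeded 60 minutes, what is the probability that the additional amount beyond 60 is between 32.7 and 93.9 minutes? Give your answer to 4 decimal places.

The rate is λ = 1/59.3 = 0.0168634 per minute.
Memoryless: the residual past 60 is again Exp(λ).
P(32.7 < residual < 93.9) = e^(−λ·32.7) − e^(−λ·93.9) = 0.57612 − 0.20526 ≈ 0.3709.

0.3709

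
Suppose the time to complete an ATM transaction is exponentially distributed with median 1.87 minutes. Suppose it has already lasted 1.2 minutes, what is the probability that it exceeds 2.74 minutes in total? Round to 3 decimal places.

For an exponential, median = ln(2)/λ, so λ = ln 2 / 1.87 = 0.370667 per minute.
The exponential is memoryless, so the remaining time is again Exp(λ): the condition X > 1.2 is irrelevant.
P(X > 1.54) = e^(−0.57083) ≈ 0.565.

0.565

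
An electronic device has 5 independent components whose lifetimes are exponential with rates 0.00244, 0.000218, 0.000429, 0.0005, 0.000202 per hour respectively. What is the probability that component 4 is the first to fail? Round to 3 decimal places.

The time to first failure is exponential with rate Σλ = 0.00244 + 0.000218 + 0.000429 + 0.0005 + 0.000202 = 0.003789.
P(component 4 first) = λ_4/Σλ = 0.0005/0.003789 ≈ 0.132.

0.132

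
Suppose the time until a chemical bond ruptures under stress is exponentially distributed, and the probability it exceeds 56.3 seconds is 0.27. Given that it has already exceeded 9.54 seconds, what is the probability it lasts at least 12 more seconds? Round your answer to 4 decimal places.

0.7565

From e^(−λ·56.3) = 0.27, λ = −ln(0.27)/56.3 = 0.0232564.
Memoryless: P(X > 9.54+12 | X > 9.54) = P(X > 12) = e^(−0.0232564·12) ≈ 0.7565.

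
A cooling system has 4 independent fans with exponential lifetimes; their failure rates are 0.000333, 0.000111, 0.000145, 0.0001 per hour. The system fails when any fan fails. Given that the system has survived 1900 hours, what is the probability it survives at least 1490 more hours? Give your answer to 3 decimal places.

Time to first failure ~ Exp(Σλ) with Σλ = 0.000689.
By memorylessness, P(T > 1900+1490 | T > 1900) = P(T > 1490) = e^(−0.000689·1490) ≈ 0.358.

0.358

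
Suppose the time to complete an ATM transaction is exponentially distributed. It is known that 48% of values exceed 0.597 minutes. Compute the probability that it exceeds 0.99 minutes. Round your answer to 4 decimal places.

0.2961

e^(−λ·0.597) = 0.48 ⇒ λ = −ln(0.48)/0.597 = 1.22943.
P(X > 0.99) = e^(−1.22943·0.99) = e^(−1.2171) ≈ 0.2961.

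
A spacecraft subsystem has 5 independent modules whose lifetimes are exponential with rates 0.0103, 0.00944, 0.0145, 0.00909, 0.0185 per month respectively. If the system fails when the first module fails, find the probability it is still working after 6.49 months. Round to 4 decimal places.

0.6695

The time to first failure is exponential with rate Σλ = 0.0103 + 0.00944 + 0.0145 + 0.00909 + 0.0185 = 0.06183.
P(min > 6.49) = e^(−0.06183·6.49) = e^(−0.40128) ≈ 0.6695.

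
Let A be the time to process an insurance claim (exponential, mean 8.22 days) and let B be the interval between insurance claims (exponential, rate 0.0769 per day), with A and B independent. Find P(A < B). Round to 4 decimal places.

λ_1 = 1/8.22 = 0.121655, λ_2 = 0.0769.
For independent exponentials, P(A < B) = λ_1/(λ_1+λ_2) = 0.121655/0.198555 ≈ 0.6127.

0.6127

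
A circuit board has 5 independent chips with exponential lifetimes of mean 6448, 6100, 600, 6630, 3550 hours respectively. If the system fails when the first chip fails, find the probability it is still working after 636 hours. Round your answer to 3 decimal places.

The first failure time is exponential with rate Σλ_i = 1/6448 + 1/6100 + 1/600 + 1/6630 + 1/3550 = 0.00241821 per hour.
P(min > 636) = e^(−0.00241821·636) = e^(−1.538) ≈ 0.215.

0.215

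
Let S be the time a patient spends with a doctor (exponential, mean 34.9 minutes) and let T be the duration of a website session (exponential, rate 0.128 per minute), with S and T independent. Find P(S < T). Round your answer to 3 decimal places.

λ_1 = 1/34.9 = 0.0286533, λ_2 = 0.128.
For independent exponentials, P(S < T) = λ_1/(λ_1+λ_2) = 0.0286533/0.156653 ≈ 0.183.

0.183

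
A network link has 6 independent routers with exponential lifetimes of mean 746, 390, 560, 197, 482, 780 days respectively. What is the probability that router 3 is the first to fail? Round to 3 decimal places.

0.126

Rates: λ_i = 1/mean_i → 0.00134048, 0.0025641, 0.00178571, 0.00507614, 0.00207469, 0.00128205; Σλ = 0.0141232.
P(router 3 first) = λ_3/Σλ = 0.00178571/0.0141232 ≈ 0.126.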